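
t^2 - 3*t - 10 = (t - 5)*(t + 2)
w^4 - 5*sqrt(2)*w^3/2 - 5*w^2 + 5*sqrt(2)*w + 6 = (w - 3*sqrt(2))*(w - sqrt(2))*(w + sqrt(2)/2)*(w + sqrt(2))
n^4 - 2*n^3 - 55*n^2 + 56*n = n*(n - 8)*(n - 1)*(n + 7)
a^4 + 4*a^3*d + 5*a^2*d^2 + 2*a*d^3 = a*(a + d)^2*(a + 2*d)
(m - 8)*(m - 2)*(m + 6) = m^3 - 4*m^2 - 44*m + 96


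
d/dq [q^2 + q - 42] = 2*q + 1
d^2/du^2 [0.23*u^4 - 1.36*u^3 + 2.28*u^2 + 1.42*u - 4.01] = 2.76*u^2 - 8.16*u + 4.56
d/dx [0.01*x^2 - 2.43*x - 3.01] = 0.02*x - 2.43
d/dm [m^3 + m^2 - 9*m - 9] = 3*m^2 + 2*m - 9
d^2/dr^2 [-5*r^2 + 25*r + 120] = -10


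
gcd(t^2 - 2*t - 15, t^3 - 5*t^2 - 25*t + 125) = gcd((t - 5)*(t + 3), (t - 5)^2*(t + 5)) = t - 5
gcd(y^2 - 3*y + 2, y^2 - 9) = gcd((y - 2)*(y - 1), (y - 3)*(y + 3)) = 1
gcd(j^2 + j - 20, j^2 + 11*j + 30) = j + 5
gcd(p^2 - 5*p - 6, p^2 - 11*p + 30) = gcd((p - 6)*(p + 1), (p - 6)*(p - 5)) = p - 6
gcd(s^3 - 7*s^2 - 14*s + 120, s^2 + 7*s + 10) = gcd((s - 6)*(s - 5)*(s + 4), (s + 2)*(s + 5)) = 1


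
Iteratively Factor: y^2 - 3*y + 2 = (y - 1)*(y - 2)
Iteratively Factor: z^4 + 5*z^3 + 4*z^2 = (z)*(z^3 + 5*z^2 + 4*z) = z*(z + 1)*(z^2 + 4*z) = z*(z + 1)*(z + 4)*(z)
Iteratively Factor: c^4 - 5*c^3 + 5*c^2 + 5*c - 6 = (c + 1)*(c^3 - 6*c^2 + 11*c - 6) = (c - 3)*(c + 1)*(c^2 - 3*c + 2) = (c - 3)*(c - 1)*(c + 1)*(c - 2)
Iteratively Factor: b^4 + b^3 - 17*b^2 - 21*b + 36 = (b - 4)*(b^3 + 5*b^2 + 3*b - 9) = (b - 4)*(b + 3)*(b^2 + 2*b - 3) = (b - 4)*(b + 3)^2*(b - 1)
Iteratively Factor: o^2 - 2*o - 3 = (o - 3)*(o + 1)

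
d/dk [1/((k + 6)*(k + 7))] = (-2*k - 13)/(k^4 + 26*k^3 + 253*k^2 + 1092*k + 1764)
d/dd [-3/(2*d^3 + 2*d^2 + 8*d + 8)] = 3*(3*d^2 + 2*d + 4)/(2*(d^3 + d^2 + 4*d + 4)^2)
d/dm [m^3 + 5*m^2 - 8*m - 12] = 3*m^2 + 10*m - 8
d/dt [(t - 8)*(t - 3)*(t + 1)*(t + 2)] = 4*t^3 - 24*t^2 - 14*t + 50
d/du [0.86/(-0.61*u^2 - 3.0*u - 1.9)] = (1.0492*u + 2.58)/(0.61*u^2 + 3.0*u + 1.9)^2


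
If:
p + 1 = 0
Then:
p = -1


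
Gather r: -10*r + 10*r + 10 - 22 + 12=0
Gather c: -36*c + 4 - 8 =-36*c - 4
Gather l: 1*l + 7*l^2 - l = 7*l^2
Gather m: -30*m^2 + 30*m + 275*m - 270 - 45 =-30*m^2 + 305*m - 315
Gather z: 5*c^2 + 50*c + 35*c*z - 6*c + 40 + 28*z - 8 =5*c^2 + 44*c + z*(35*c + 28) + 32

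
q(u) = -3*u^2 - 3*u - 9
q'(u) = -6*u - 3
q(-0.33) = -8.34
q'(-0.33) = -1.02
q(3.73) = -61.93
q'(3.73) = -25.38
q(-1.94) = -14.47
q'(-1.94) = 8.64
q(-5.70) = -89.37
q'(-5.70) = 31.20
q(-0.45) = -8.26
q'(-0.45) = -0.30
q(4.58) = -85.67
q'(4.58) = -30.48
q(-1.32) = -10.27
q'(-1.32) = 4.92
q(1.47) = -19.89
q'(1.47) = -11.82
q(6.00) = -135.00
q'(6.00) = -39.00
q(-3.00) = -27.00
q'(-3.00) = 15.00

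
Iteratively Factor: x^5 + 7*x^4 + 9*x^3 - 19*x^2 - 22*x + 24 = (x + 2)*(x^4 + 5*x^3 - x^2 - 17*x + 12) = (x - 1)*(x + 2)*(x^3 + 6*x^2 + 5*x - 12) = (x - 1)*(x + 2)*(x + 4)*(x^2 + 2*x - 3) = (x - 1)*(x + 2)*(x + 3)*(x + 4)*(x - 1)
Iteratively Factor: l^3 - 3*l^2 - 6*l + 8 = (l + 2)*(l^2 - 5*l + 4) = (l - 1)*(l + 2)*(l - 4)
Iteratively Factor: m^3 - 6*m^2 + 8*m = (m)*(m^2 - 6*m + 8) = m*(m - 2)*(m - 4)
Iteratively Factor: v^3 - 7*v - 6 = (v + 2)*(v^2 - 2*v - 3) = (v - 3)*(v + 2)*(v + 1)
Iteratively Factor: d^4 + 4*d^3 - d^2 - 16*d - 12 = (d + 1)*(d^3 + 3*d^2 - 4*d - 12) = (d + 1)*(d + 3)*(d^2 - 4) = (d + 1)*(d + 2)*(d + 3)*(d - 2)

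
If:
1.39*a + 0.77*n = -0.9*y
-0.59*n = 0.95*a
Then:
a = -5.99322799097065*y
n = 9.65011286681715*y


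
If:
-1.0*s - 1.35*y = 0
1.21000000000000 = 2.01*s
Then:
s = 0.60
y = -0.45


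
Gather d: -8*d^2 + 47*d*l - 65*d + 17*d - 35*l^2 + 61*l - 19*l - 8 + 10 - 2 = -8*d^2 + d*(47*l - 48) - 35*l^2 + 42*l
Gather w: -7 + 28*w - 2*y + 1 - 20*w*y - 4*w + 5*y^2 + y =w*(24 - 20*y) + 5*y^2 - y - 6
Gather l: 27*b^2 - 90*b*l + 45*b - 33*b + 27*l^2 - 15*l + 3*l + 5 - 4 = 27*b^2 + 12*b + 27*l^2 + l*(-90*b - 12) + 1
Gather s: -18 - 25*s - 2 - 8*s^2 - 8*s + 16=-8*s^2 - 33*s - 4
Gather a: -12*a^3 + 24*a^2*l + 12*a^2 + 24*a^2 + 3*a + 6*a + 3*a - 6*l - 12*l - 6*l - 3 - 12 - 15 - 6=-12*a^3 + a^2*(24*l + 36) + 12*a - 24*l - 36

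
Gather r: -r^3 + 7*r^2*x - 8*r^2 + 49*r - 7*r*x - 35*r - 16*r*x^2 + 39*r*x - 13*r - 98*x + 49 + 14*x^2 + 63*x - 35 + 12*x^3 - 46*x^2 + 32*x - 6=-r^3 + r^2*(7*x - 8) + r*(-16*x^2 + 32*x + 1) + 12*x^3 - 32*x^2 - 3*x + 8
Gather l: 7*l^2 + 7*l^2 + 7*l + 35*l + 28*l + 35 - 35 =14*l^2 + 70*l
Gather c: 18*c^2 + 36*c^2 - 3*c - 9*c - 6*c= 54*c^2 - 18*c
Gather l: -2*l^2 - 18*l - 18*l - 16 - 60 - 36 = -2*l^2 - 36*l - 112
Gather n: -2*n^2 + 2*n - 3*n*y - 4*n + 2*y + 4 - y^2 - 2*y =-2*n^2 + n*(-3*y - 2) - y^2 + 4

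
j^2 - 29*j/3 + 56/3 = (j - 7)*(j - 8/3)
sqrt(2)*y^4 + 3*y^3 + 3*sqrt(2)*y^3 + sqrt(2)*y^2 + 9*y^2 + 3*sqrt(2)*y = y*(y + 3)*(y + sqrt(2))*(sqrt(2)*y + 1)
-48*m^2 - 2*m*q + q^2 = (-8*m + q)*(6*m + q)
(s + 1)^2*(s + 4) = s^3 + 6*s^2 + 9*s + 4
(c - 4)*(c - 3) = c^2 - 7*c + 12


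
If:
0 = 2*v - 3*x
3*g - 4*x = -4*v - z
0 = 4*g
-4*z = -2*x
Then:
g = 0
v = 0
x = 0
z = 0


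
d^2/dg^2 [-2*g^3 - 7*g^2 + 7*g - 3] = -12*g - 14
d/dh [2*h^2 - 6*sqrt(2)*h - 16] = 4*h - 6*sqrt(2)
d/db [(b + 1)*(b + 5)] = 2*b + 6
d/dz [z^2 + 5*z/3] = 2*z + 5/3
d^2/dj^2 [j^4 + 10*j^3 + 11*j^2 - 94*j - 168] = 12*j^2 + 60*j + 22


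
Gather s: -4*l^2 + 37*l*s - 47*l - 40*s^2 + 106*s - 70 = -4*l^2 - 47*l - 40*s^2 + s*(37*l + 106) - 70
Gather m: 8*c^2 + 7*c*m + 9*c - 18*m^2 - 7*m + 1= 8*c^2 + 9*c - 18*m^2 + m*(7*c - 7) + 1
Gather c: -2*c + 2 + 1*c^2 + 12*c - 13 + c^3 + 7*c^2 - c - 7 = c^3 + 8*c^2 + 9*c - 18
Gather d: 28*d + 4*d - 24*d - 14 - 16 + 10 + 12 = 8*d - 8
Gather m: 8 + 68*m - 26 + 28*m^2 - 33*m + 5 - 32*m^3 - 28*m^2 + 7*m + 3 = -32*m^3 + 42*m - 10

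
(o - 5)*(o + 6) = o^2 + o - 30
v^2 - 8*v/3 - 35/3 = (v - 5)*(v + 7/3)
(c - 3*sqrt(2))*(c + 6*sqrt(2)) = c^2 + 3*sqrt(2)*c - 36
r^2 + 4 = (r - 2*I)*(r + 2*I)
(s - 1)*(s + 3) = s^2 + 2*s - 3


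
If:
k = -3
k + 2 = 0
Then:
No Solution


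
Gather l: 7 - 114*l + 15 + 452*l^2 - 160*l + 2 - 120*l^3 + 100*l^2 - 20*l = -120*l^3 + 552*l^2 - 294*l + 24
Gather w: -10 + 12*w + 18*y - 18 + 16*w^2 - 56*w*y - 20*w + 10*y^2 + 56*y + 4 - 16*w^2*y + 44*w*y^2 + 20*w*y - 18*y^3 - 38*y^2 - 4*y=w^2*(16 - 16*y) + w*(44*y^2 - 36*y - 8) - 18*y^3 - 28*y^2 + 70*y - 24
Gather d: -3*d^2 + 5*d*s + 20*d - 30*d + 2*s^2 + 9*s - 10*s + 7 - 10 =-3*d^2 + d*(5*s - 10) + 2*s^2 - s - 3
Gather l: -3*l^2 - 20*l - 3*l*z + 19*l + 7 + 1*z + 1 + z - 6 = -3*l^2 + l*(-3*z - 1) + 2*z + 2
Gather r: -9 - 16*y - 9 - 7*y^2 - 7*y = -7*y^2 - 23*y - 18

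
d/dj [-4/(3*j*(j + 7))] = 4*(2*j + 7)/(3*j^2*(j + 7)^2)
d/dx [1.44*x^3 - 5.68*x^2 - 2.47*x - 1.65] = 4.32*x^2 - 11.36*x - 2.47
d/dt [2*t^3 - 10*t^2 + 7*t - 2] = 6*t^2 - 20*t + 7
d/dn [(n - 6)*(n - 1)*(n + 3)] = 3*n^2 - 8*n - 15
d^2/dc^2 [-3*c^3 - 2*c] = -18*c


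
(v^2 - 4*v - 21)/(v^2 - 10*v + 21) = (v + 3)/(v - 3)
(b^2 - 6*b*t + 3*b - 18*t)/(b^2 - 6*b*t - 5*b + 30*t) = (b + 3)/(b - 5)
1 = 1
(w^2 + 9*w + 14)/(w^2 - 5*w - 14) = (w + 7)/(w - 7)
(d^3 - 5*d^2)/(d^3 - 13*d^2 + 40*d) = d/(d - 8)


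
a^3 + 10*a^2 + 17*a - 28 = (a - 1)*(a + 4)*(a + 7)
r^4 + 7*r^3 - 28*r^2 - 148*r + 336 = (r - 4)*(r - 2)*(r + 6)*(r + 7)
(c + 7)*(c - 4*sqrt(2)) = c^2 - 4*sqrt(2)*c + 7*c - 28*sqrt(2)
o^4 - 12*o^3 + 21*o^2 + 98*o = o*(o - 7)^2*(o + 2)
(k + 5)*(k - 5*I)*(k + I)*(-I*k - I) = -I*k^4 - 4*k^3 - 6*I*k^3 - 24*k^2 - 10*I*k^2 - 20*k - 30*I*k - 25*I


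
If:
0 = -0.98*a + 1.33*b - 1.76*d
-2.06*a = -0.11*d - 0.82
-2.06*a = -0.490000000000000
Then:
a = 0.24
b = -3.79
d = -3.00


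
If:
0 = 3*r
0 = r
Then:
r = 0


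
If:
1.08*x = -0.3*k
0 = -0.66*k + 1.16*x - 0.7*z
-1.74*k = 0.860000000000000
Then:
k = -0.49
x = 0.14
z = 0.69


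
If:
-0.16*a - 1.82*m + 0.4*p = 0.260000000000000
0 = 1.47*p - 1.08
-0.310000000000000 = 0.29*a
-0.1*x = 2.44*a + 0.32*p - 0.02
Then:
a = -1.07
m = 0.11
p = 0.73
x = 23.93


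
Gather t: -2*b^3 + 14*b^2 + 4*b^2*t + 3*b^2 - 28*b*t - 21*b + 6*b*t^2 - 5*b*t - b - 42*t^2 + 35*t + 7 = -2*b^3 + 17*b^2 - 22*b + t^2*(6*b - 42) + t*(4*b^2 - 33*b + 35) + 7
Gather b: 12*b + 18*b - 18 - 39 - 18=30*b - 75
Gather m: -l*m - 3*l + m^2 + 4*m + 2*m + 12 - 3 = -3*l + m^2 + m*(6 - l) + 9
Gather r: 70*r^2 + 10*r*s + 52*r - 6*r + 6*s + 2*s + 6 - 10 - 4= 70*r^2 + r*(10*s + 46) + 8*s - 8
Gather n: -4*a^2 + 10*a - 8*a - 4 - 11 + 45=-4*a^2 + 2*a + 30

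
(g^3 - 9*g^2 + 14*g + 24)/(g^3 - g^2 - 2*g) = (g^2 - 10*g + 24)/(g*(g - 2))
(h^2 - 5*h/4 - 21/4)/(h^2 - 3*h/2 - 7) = (-4*h^2 + 5*h + 21)/(2*(-2*h^2 + 3*h + 14))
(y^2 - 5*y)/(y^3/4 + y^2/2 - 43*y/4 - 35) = 4*y*(y - 5)/(y^3 + 2*y^2 - 43*y - 140)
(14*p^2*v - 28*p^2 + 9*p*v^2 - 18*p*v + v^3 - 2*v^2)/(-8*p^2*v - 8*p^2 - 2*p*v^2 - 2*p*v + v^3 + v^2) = (-7*p*v + 14*p - v^2 + 2*v)/(4*p*v + 4*p - v^2 - v)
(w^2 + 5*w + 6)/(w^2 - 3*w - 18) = (w + 2)/(w - 6)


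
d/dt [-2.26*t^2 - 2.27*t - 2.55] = -4.52*t - 2.27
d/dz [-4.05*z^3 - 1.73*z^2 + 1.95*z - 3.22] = -12.15*z^2 - 3.46*z + 1.95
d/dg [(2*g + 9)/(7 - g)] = 23/(g - 7)^2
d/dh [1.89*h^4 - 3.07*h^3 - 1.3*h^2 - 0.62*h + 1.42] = 7.56*h^3 - 9.21*h^2 - 2.6*h - 0.62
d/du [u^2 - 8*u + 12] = 2*u - 8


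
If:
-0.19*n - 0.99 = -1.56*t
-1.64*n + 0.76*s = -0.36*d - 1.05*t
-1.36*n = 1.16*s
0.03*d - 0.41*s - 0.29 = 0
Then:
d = 1.54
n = 0.51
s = -0.59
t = 0.70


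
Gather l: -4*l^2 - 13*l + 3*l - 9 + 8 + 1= -4*l^2 - 10*l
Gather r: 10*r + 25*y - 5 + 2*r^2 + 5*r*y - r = 2*r^2 + r*(5*y + 9) + 25*y - 5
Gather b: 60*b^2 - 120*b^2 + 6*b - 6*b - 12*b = -60*b^2 - 12*b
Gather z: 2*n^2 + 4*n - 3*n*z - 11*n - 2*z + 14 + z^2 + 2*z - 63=2*n^2 - 3*n*z - 7*n + z^2 - 49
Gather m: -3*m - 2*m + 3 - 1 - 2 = -5*m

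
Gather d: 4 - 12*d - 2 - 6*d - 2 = -18*d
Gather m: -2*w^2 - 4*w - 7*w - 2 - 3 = -2*w^2 - 11*w - 5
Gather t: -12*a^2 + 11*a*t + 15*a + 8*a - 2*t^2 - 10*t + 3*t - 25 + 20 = -12*a^2 + 23*a - 2*t^2 + t*(11*a - 7) - 5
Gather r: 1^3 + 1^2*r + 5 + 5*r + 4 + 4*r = 10*r + 10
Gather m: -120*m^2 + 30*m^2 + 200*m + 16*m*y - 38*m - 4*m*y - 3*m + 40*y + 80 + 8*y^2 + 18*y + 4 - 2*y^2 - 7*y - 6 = -90*m^2 + m*(12*y + 159) + 6*y^2 + 51*y + 78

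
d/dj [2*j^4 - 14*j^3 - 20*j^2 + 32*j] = 8*j^3 - 42*j^2 - 40*j + 32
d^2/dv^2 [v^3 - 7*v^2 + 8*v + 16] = 6*v - 14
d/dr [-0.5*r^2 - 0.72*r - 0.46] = -1.0*r - 0.72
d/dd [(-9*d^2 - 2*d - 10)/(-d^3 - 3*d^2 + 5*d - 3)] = (-9*d^4 - 4*d^3 - 81*d^2 - 6*d + 56)/(d^6 + 6*d^5 - d^4 - 24*d^3 + 43*d^2 - 30*d + 9)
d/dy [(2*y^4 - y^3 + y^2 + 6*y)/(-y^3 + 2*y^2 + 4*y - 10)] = (-2*y^6 + 8*y^5 + 23*y^4 - 76*y^3 + 22*y^2 - 20*y - 60)/(y^6 - 4*y^5 - 4*y^4 + 36*y^3 - 24*y^2 - 80*y + 100)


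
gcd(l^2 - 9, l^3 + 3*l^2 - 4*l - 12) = l + 3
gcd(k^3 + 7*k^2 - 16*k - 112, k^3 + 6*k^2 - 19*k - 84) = k^2 + 3*k - 28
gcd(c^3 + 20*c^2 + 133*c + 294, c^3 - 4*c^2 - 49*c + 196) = c + 7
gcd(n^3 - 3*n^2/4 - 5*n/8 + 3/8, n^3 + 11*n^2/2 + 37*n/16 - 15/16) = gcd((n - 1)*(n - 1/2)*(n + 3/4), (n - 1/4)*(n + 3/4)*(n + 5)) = n + 3/4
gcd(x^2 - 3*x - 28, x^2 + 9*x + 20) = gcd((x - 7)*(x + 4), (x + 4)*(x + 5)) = x + 4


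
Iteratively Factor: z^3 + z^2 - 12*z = (z)*(z^2 + z - 12) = z*(z + 4)*(z - 3)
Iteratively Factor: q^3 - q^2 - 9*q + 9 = (q - 3)*(q^2 + 2*q - 3) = (q - 3)*(q - 1)*(q + 3)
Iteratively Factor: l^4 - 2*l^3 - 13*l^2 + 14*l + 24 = (l + 3)*(l^3 - 5*l^2 + 2*l + 8) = (l - 4)*(l + 3)*(l^2 - l - 2) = (l - 4)*(l - 2)*(l + 3)*(l + 1)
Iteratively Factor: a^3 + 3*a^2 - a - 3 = (a - 1)*(a^2 + 4*a + 3) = (a - 1)*(a + 3)*(a + 1)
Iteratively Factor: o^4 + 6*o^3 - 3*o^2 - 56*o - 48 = (o + 4)*(o^3 + 2*o^2 - 11*o - 12) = (o + 1)*(o + 4)*(o^2 + o - 12) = (o - 3)*(o + 1)*(o + 4)*(o + 4)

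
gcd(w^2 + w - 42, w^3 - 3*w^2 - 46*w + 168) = w^2 + w - 42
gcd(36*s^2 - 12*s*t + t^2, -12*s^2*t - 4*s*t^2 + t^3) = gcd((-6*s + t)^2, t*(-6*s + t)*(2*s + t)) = 6*s - t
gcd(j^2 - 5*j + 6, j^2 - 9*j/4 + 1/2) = j - 2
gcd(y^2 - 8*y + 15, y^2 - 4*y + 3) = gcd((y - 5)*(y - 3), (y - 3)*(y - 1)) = y - 3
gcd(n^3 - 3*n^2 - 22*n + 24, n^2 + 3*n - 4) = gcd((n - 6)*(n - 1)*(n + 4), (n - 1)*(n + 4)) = n^2 + 3*n - 4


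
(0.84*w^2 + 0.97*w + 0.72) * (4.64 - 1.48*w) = -1.2432*w^3 + 2.462*w^2 + 3.4352*w + 3.3408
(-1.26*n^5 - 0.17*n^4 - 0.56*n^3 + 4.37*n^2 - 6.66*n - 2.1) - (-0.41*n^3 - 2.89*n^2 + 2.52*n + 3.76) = -1.26*n^5 - 0.17*n^4 - 0.15*n^3 + 7.26*n^2 - 9.18*n - 5.86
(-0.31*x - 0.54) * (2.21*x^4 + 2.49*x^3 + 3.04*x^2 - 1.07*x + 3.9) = -0.6851*x^5 - 1.9653*x^4 - 2.287*x^3 - 1.3099*x^2 - 0.6312*x - 2.106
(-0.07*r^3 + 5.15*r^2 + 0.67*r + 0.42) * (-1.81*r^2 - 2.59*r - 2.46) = 0.1267*r^5 - 9.1402*r^4 - 14.379*r^3 - 15.1645*r^2 - 2.736*r - 1.0332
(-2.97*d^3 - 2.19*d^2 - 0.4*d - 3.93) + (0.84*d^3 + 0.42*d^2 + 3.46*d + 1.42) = -2.13*d^3 - 1.77*d^2 + 3.06*d - 2.51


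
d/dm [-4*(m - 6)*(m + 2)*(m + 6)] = -12*m^2 - 16*m + 144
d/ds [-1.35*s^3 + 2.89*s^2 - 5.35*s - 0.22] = -4.05*s^2 + 5.78*s - 5.35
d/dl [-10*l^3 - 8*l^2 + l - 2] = -30*l^2 - 16*l + 1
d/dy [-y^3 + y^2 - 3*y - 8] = -3*y^2 + 2*y - 3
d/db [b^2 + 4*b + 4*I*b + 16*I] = 2*b + 4 + 4*I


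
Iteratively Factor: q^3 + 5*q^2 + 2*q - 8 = (q + 4)*(q^2 + q - 2) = (q + 2)*(q + 4)*(q - 1)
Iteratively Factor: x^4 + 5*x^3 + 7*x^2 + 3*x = (x + 1)*(x^3 + 4*x^2 + 3*x) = (x + 1)*(x + 3)*(x^2 + x) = (x + 1)^2*(x + 3)*(x)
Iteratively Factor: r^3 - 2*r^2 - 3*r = (r - 3)*(r^2 + r) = (r - 3)*(r + 1)*(r)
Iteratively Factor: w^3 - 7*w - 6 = (w + 1)*(w^2 - w - 6) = (w - 3)*(w + 1)*(w + 2)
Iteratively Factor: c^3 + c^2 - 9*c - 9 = (c + 3)*(c^2 - 2*c - 3) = (c - 3)*(c + 3)*(c + 1)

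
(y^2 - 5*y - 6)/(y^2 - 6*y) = (y + 1)/y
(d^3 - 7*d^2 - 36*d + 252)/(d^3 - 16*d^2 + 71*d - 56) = (d^2 - 36)/(d^2 - 9*d + 8)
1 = 1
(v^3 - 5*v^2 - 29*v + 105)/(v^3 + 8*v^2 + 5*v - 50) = (v^2 - 10*v + 21)/(v^2 + 3*v - 10)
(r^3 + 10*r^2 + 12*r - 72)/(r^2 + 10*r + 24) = (r^2 + 4*r - 12)/(r + 4)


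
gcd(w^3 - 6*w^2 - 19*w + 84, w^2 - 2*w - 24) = w + 4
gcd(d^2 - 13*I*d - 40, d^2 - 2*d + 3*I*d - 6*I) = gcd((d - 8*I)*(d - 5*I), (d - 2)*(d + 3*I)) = 1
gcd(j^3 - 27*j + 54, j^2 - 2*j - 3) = j - 3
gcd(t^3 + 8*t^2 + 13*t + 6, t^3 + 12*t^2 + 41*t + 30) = t^2 + 7*t + 6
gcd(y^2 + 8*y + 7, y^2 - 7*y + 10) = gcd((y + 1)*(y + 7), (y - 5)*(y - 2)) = 1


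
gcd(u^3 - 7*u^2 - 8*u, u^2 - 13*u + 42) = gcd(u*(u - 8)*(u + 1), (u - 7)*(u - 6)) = 1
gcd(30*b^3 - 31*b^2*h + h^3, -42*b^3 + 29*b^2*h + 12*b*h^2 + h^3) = 6*b^2 - 5*b*h - h^2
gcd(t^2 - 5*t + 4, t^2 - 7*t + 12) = t - 4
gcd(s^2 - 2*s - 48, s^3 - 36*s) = s + 6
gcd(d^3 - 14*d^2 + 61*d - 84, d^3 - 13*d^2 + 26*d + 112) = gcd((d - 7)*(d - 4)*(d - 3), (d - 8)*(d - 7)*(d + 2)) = d - 7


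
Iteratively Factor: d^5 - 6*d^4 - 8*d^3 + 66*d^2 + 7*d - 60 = (d - 1)*(d^4 - 5*d^3 - 13*d^2 + 53*d + 60) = (d - 1)*(d + 1)*(d^3 - 6*d^2 - 7*d + 60) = (d - 1)*(d + 1)*(d + 3)*(d^2 - 9*d + 20) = (d - 4)*(d - 1)*(d + 1)*(d + 3)*(d - 5)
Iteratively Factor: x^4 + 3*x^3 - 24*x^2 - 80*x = (x + 4)*(x^3 - x^2 - 20*x) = (x + 4)^2*(x^2 - 5*x) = x*(x + 4)^2*(x - 5)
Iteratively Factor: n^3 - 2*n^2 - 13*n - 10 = (n + 1)*(n^2 - 3*n - 10) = (n + 1)*(n + 2)*(n - 5)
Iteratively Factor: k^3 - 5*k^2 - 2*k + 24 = (k - 4)*(k^2 - k - 6) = (k - 4)*(k + 2)*(k - 3)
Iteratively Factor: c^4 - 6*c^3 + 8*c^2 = (c - 4)*(c^3 - 2*c^2) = c*(c - 4)*(c^2 - 2*c) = c^2*(c - 4)*(c - 2)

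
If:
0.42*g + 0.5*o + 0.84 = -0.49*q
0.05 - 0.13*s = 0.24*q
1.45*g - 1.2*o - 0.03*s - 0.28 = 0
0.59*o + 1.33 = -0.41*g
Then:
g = -1.07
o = -1.51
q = 0.75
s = -0.99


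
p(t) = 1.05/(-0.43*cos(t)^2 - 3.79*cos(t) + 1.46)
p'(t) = 1.05*(-0.86*sin(t)*cos(t) - 3.79*sin(t))/(-0.43*cos(t)^2 - 3.79*cos(t) + 1.46)^2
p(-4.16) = 0.32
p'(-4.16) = -0.27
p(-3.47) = 0.23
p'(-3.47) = -0.05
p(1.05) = -1.97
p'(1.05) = -13.56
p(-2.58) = 0.24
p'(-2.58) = 0.09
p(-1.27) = 3.51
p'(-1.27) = 45.27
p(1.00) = -1.47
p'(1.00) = -7.39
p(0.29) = -0.41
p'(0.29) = -0.21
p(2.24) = 0.29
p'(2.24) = -0.20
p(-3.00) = 0.22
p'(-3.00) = 0.02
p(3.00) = 0.22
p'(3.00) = -0.02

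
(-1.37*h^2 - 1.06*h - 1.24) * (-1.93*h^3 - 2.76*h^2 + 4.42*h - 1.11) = 2.6441*h^5 + 5.827*h^4 - 0.736600000000001*h^3 + 0.257899999999999*h^2 - 4.3042*h + 1.3764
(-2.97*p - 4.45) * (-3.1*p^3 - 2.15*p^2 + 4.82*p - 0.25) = 9.207*p^4 + 20.1805*p^3 - 4.7479*p^2 - 20.7065*p + 1.1125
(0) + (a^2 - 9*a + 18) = a^2 - 9*a + 18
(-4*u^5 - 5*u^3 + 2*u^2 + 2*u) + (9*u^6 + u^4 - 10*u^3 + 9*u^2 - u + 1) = 9*u^6 - 4*u^5 + u^4 - 15*u^3 + 11*u^2 + u + 1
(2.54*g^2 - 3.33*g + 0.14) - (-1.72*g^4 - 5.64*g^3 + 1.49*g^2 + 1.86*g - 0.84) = 1.72*g^4 + 5.64*g^3 + 1.05*g^2 - 5.19*g + 0.98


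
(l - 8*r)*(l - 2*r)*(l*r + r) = l^3*r - 10*l^2*r^2 + l^2*r + 16*l*r^3 - 10*l*r^2 + 16*r^3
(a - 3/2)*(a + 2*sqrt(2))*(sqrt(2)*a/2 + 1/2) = sqrt(2)*a^3/2 - 3*sqrt(2)*a^2/4 + 5*a^2/2 - 15*a/4 + sqrt(2)*a - 3*sqrt(2)/2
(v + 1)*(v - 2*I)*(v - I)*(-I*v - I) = -I*v^4 - 3*v^3 - 2*I*v^3 - 6*v^2 + I*v^2 - 3*v + 4*I*v + 2*I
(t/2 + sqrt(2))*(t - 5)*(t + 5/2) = t^3/2 - 5*t^2/4 + sqrt(2)*t^2 - 25*t/4 - 5*sqrt(2)*t/2 - 25*sqrt(2)/2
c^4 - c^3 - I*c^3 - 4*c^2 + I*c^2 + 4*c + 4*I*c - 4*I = (c - 2)*(c - 1)*(c + 2)*(c - I)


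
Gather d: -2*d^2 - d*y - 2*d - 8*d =-2*d^2 + d*(-y - 10)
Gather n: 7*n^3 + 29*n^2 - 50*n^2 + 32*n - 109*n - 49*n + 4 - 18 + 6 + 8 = 7*n^3 - 21*n^2 - 126*n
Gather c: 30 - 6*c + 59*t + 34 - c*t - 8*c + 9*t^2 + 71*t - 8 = c*(-t - 14) + 9*t^2 + 130*t + 56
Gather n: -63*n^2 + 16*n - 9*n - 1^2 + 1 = -63*n^2 + 7*n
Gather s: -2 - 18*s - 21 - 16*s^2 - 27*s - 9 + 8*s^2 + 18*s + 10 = -8*s^2 - 27*s - 22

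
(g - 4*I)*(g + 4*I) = g^2 + 16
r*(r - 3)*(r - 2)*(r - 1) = r^4 - 6*r^3 + 11*r^2 - 6*r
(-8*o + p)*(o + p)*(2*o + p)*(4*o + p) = -64*o^4 - 104*o^3*p - 42*o^2*p^2 - o*p^3 + p^4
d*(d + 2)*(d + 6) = d^3 + 8*d^2 + 12*d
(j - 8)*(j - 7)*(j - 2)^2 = j^4 - 19*j^3 + 120*j^2 - 284*j + 224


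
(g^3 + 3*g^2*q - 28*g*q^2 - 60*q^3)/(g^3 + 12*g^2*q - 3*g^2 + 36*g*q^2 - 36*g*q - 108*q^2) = (g^2 - 3*g*q - 10*q^2)/(g^2 + 6*g*q - 3*g - 18*q)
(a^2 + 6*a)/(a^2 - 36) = a/(a - 6)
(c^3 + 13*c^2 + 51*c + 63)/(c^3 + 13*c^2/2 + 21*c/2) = 2*(c^2 + 10*c + 21)/(c*(2*c + 7))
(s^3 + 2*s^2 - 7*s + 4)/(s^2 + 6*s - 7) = (s^2 + 3*s - 4)/(s + 7)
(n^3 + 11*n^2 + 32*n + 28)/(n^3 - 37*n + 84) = (n^2 + 4*n + 4)/(n^2 - 7*n + 12)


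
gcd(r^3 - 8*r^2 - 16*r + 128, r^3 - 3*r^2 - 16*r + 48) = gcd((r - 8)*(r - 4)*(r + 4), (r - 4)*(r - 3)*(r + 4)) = r^2 - 16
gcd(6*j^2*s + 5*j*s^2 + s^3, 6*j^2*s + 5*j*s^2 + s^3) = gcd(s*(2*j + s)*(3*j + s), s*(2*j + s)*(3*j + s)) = 6*j^2*s + 5*j*s^2 + s^3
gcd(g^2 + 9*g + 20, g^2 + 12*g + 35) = g + 5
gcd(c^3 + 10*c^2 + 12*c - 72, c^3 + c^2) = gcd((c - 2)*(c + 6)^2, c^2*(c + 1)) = 1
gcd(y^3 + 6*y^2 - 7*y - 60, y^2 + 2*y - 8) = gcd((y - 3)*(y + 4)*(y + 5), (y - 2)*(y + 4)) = y + 4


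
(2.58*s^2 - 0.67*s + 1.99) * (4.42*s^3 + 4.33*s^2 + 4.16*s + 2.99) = 11.4036*s^5 + 8.21*s^4 + 16.6275*s^3 + 13.5437*s^2 + 6.2751*s + 5.9501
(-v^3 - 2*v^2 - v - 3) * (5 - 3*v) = 3*v^4 + v^3 - 7*v^2 + 4*v - 15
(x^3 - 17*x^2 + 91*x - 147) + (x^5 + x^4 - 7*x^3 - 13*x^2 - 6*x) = x^5 + x^4 - 6*x^3 - 30*x^2 + 85*x - 147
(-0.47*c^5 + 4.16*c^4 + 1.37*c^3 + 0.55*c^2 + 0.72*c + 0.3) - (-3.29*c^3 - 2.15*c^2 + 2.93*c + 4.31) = -0.47*c^5 + 4.16*c^4 + 4.66*c^3 + 2.7*c^2 - 2.21*c - 4.01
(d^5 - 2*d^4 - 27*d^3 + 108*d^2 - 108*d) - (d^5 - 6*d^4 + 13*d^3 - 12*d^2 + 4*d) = 4*d^4 - 40*d^3 + 120*d^2 - 112*d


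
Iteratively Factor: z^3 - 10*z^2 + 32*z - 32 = (z - 2)*(z^2 - 8*z + 16) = (z - 4)*(z - 2)*(z - 4)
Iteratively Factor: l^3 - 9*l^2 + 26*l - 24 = (l - 3)*(l^2 - 6*l + 8) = (l - 3)*(l - 2)*(l - 4)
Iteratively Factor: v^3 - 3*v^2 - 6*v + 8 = (v + 2)*(v^2 - 5*v + 4) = (v - 1)*(v + 2)*(v - 4)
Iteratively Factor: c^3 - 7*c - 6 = (c - 3)*(c^2 + 3*c + 2) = (c - 3)*(c + 1)*(c + 2)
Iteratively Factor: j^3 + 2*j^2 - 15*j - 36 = (j - 4)*(j^2 + 6*j + 9) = (j - 4)*(j + 3)*(j + 3)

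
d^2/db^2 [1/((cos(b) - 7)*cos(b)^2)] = (-9*(1 - cos(2*b))^2/4 - 217*cos(b)/4 - 101*cos(2*b) + 77*cos(3*b)/4 + 202)/((cos(b) - 7)^3*cos(b)^4)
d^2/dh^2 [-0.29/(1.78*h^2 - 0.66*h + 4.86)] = (1.837672*h^2 - 0.681384*h - 0.29*(3.56*h - 0.66)*(7.12*h - 1.32) + 5.017464)/(1.78*h^2 - 0.66*h + 4.86)^3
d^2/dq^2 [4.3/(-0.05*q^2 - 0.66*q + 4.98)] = (0.0215*q^2 + 0.2838*q - 4.3*(0.1*q + 0.66)*(0.2*q + 1.32) - 2.1414)/(0.05*q^2 + 0.66*q - 4.98)^3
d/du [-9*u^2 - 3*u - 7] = -18*u - 3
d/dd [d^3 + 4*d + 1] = 3*d^2 + 4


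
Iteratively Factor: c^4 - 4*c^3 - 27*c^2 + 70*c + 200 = (c + 2)*(c^3 - 6*c^2 - 15*c + 100) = (c - 5)*(c + 2)*(c^2 - c - 20) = (c - 5)^2*(c + 2)*(c + 4)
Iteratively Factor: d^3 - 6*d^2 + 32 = (d - 4)*(d^2 - 2*d - 8) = (d - 4)*(d + 2)*(d - 4)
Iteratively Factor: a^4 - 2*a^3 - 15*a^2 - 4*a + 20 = (a + 2)*(a^3 - 4*a^2 - 7*a + 10) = (a - 5)*(a + 2)*(a^2 + a - 2) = (a - 5)*(a - 1)*(a + 2)*(a + 2)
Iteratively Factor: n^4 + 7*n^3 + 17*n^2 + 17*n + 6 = (n + 1)*(n^3 + 6*n^2 + 11*n + 6) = (n + 1)*(n + 2)*(n^2 + 4*n + 3) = (n + 1)*(n + 2)*(n + 3)*(n + 1)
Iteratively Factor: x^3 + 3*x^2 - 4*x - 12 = (x + 3)*(x^2 - 4) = (x + 2)*(x + 3)*(x - 2)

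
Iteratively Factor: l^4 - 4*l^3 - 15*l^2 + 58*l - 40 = (l - 1)*(l^3 - 3*l^2 - 18*l + 40) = (l - 1)*(l + 4)*(l^2 - 7*l + 10) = (l - 5)*(l - 1)*(l + 4)*(l - 2)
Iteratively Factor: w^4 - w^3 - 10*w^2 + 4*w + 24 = (w + 2)*(w^3 - 3*w^2 - 4*w + 12) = (w - 3)*(w + 2)*(w^2 - 4) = (w - 3)*(w + 2)^2*(w - 2)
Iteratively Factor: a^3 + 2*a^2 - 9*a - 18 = (a + 3)*(a^2 - a - 6) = (a + 2)*(a + 3)*(a - 3)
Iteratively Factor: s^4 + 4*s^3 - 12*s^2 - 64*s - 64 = (s + 2)*(s^3 + 2*s^2 - 16*s - 32) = (s + 2)^2*(s^2 - 16) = (s + 2)^2*(s + 4)*(s - 4)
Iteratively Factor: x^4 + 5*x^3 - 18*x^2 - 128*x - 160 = (x - 5)*(x^3 + 10*x^2 + 32*x + 32) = (x - 5)*(x + 2)*(x^2 + 8*x + 16) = (x - 5)*(x + 2)*(x + 4)*(x + 4)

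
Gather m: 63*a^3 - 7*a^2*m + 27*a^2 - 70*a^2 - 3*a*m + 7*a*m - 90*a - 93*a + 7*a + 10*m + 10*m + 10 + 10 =63*a^3 - 43*a^2 - 176*a + m*(-7*a^2 + 4*a + 20) + 20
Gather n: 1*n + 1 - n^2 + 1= -n^2 + n + 2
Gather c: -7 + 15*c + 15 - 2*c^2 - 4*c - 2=-2*c^2 + 11*c + 6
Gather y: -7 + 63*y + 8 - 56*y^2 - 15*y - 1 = -56*y^2 + 48*y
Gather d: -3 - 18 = -21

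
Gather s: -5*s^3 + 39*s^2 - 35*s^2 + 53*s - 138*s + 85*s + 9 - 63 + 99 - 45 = -5*s^3 + 4*s^2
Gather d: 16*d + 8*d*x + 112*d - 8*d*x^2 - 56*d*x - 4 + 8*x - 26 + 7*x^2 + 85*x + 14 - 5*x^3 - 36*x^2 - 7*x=d*(-8*x^2 - 48*x + 128) - 5*x^3 - 29*x^2 + 86*x - 16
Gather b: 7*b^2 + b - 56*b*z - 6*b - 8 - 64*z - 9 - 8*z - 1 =7*b^2 + b*(-56*z - 5) - 72*z - 18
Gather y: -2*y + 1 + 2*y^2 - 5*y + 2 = 2*y^2 - 7*y + 3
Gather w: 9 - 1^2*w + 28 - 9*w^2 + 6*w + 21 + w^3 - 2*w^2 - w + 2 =w^3 - 11*w^2 + 4*w + 60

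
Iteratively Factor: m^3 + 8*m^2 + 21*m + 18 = (m + 3)*(m^2 + 5*m + 6) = (m + 3)^2*(m + 2)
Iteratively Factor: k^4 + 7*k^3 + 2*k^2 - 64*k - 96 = (k + 2)*(k^3 + 5*k^2 - 8*k - 48) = (k - 3)*(k + 2)*(k^2 + 8*k + 16) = (k - 3)*(k + 2)*(k + 4)*(k + 4)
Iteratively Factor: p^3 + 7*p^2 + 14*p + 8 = (p + 4)*(p^2 + 3*p + 2) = (p + 2)*(p + 4)*(p + 1)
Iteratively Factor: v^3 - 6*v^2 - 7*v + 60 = (v + 3)*(v^2 - 9*v + 20) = (v - 4)*(v + 3)*(v - 5)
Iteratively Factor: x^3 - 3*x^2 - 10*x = (x + 2)*(x^2 - 5*x) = (x - 5)*(x + 2)*(x)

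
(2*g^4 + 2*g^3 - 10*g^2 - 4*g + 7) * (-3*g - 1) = -6*g^5 - 8*g^4 + 28*g^3 + 22*g^2 - 17*g - 7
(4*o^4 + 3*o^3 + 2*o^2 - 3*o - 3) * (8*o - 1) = 32*o^5 + 20*o^4 + 13*o^3 - 26*o^2 - 21*o + 3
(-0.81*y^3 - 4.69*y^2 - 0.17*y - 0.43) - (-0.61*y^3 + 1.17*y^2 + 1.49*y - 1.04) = -0.2*y^3 - 5.86*y^2 - 1.66*y + 0.61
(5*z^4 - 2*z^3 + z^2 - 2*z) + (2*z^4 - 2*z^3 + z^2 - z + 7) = 7*z^4 - 4*z^3 + 2*z^2 - 3*z + 7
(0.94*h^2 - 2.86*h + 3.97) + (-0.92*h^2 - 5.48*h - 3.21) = 0.0199999999999999*h^2 - 8.34*h + 0.76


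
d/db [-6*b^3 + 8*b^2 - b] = -18*b^2 + 16*b - 1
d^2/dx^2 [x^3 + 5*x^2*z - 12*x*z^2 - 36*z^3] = 6*x + 10*z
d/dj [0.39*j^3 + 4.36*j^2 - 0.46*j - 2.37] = 1.17*j^2 + 8.72*j - 0.46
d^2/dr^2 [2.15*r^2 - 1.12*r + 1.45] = 4.30000000000000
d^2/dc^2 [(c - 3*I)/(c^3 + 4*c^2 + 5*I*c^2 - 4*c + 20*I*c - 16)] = 2*((c - 3*I)*(3*c^2 + 8*c + 10*I*c - 4 + 20*I)^2 + (-3*c^2 - 8*c - 10*I*c - (c - 3*I)*(3*c + 4 + 5*I) + 4 - 20*I)*(c^3 + 4*c^2 + 5*I*c^2 - 4*c + 20*I*c - 16))/(c^3 + 4*c^2 + 5*I*c^2 - 4*c + 20*I*c - 16)^3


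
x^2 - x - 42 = (x - 7)*(x + 6)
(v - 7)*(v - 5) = v^2 - 12*v + 35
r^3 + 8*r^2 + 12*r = r*(r + 2)*(r + 6)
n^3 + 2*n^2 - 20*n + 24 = (n - 2)^2*(n + 6)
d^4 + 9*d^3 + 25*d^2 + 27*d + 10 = (d + 1)^2*(d + 2)*(d + 5)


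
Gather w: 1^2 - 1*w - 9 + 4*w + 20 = 3*w + 12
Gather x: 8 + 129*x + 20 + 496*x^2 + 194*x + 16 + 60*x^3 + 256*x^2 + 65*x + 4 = 60*x^3 + 752*x^2 + 388*x + 48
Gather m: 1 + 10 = 11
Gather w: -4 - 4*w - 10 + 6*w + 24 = 2*w + 10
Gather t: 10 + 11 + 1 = 22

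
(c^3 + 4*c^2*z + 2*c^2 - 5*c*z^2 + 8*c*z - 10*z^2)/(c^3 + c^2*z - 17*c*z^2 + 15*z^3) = (-c - 2)/(-c + 3*z)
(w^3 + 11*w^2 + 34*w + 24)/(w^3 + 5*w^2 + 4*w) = (w + 6)/w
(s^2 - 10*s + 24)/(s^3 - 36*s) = (s - 4)/(s*(s + 6))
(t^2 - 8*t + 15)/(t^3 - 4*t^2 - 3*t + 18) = (t - 5)/(t^2 - t - 6)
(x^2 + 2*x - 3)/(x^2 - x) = (x + 3)/x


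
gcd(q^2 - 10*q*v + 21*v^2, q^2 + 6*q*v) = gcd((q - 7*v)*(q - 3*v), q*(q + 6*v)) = 1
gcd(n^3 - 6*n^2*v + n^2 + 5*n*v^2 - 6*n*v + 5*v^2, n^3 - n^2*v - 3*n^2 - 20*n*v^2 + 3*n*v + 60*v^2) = -n + 5*v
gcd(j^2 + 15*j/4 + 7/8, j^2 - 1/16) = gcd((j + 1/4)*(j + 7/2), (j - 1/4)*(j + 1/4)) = j + 1/4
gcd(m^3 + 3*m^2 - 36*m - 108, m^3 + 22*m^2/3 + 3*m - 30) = m^2 + 9*m + 18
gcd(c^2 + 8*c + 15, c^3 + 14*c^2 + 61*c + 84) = c + 3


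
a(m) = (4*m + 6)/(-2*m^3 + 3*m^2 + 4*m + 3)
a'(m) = (4*m + 6)*(6*m^2 - 6*m - 4)/(-2*m^3 + 3*m^2 + 4*m + 3)^2 + 4/(-2*m^3 + 3*m^2 + 4*m + 3)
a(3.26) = -0.89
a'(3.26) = 1.49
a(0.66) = 1.36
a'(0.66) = -0.51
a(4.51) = -0.24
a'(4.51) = 0.17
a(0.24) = 1.70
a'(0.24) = -1.13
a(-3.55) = -0.07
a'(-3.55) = -0.02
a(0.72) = 1.33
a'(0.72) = -0.44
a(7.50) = -0.06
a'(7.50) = 0.02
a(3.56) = -0.58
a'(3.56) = 0.72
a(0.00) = 2.00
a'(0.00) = -1.33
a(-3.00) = -0.08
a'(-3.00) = -0.02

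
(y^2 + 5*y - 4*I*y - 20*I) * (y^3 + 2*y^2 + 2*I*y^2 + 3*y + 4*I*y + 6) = y^5 + 7*y^4 - 2*I*y^4 + 21*y^3 - 14*I*y^3 + 77*y^2 - 32*I*y^2 + 110*y - 84*I*y - 120*I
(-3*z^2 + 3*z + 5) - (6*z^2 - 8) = -9*z^2 + 3*z + 13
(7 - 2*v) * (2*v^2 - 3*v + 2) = -4*v^3 + 20*v^2 - 25*v + 14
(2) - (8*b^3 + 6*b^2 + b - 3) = -8*b^3 - 6*b^2 - b + 5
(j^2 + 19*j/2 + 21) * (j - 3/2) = j^3 + 8*j^2 + 27*j/4 - 63/2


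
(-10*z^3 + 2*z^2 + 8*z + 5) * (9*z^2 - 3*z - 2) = -90*z^5 + 48*z^4 + 86*z^3 + 17*z^2 - 31*z - 10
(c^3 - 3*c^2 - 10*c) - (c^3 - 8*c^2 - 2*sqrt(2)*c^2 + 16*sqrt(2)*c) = 2*sqrt(2)*c^2 + 5*c^2 - 16*sqrt(2)*c - 10*c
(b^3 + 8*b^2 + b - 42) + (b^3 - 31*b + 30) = 2*b^3 + 8*b^2 - 30*b - 12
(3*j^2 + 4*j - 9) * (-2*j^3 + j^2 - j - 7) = -6*j^5 - 5*j^4 + 19*j^3 - 34*j^2 - 19*j + 63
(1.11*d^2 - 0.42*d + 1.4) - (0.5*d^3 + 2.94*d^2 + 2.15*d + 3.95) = -0.5*d^3 - 1.83*d^2 - 2.57*d - 2.55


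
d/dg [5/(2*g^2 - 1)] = -20*g/(2*g^2 - 1)^2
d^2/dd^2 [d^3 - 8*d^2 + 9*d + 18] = 6*d - 16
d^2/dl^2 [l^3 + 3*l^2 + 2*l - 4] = 6*l + 6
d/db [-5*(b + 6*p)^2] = -10*b - 60*p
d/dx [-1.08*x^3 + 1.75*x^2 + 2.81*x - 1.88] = -3.24*x^2 + 3.5*x + 2.81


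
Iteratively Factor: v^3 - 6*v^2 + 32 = (v - 4)*(v^2 - 2*v - 8) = (v - 4)^2*(v + 2)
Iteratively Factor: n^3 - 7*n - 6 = (n + 2)*(n^2 - 2*n - 3) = (n + 1)*(n + 2)*(n - 3)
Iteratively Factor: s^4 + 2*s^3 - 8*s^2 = (s)*(s^3 + 2*s^2 - 8*s) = s*(s + 4)*(s^2 - 2*s) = s^2*(s + 4)*(s - 2)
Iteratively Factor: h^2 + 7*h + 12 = (h + 4)*(h + 3)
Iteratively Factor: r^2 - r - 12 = (r - 4)*(r + 3)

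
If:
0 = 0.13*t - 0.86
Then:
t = 6.62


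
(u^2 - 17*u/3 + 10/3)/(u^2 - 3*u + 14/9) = 3*(u - 5)/(3*u - 7)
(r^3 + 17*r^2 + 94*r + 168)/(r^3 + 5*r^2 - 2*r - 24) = (r^2 + 13*r + 42)/(r^2 + r - 6)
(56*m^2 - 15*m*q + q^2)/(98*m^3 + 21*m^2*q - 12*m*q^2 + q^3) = (-8*m + q)/(-14*m^2 - 5*m*q + q^2)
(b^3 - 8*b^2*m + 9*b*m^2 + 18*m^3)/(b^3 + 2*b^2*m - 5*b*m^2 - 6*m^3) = (b^2 - 9*b*m + 18*m^2)/(b^2 + b*m - 6*m^2)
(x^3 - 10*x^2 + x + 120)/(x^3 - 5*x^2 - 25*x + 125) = (x^2 - 5*x - 24)/(x^2 - 25)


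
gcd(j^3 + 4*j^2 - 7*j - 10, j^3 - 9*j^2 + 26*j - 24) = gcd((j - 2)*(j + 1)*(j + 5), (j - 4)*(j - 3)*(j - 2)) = j - 2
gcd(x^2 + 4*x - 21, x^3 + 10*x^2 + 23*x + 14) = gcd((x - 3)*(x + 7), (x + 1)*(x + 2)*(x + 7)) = x + 7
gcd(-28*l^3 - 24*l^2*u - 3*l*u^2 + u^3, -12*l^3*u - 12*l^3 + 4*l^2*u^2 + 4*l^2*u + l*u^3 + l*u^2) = 1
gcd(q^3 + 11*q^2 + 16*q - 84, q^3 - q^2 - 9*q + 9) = 1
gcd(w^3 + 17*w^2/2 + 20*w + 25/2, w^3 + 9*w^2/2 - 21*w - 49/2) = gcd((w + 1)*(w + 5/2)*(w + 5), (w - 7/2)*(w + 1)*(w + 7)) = w + 1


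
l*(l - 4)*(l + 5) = l^3 + l^2 - 20*l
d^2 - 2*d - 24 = (d - 6)*(d + 4)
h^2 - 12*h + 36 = (h - 6)^2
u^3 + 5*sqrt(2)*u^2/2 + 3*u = u*(u + sqrt(2))*(u + 3*sqrt(2)/2)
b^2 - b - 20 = (b - 5)*(b + 4)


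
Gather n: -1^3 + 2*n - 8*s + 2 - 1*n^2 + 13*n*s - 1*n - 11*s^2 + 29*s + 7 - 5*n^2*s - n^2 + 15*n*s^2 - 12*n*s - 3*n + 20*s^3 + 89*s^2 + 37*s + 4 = n^2*(-5*s - 2) + n*(15*s^2 + s - 2) + 20*s^3 + 78*s^2 + 58*s + 12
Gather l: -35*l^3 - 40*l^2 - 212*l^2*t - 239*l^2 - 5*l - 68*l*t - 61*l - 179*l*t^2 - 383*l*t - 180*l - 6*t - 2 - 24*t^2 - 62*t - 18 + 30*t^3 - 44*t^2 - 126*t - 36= -35*l^3 + l^2*(-212*t - 279) + l*(-179*t^2 - 451*t - 246) + 30*t^3 - 68*t^2 - 194*t - 56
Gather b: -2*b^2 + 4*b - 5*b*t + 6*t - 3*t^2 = -2*b^2 + b*(4 - 5*t) - 3*t^2 + 6*t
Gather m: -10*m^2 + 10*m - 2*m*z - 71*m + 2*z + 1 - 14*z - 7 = -10*m^2 + m*(-2*z - 61) - 12*z - 6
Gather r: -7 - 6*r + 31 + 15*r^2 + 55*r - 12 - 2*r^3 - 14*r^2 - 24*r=-2*r^3 + r^2 + 25*r + 12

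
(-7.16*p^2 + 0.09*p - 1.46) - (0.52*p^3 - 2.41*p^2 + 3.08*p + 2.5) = -0.52*p^3 - 4.75*p^2 - 2.99*p - 3.96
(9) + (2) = 11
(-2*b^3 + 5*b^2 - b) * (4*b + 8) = -8*b^4 + 4*b^3 + 36*b^2 - 8*b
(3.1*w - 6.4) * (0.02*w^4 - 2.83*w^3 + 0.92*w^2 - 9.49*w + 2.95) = 0.062*w^5 - 8.901*w^4 + 20.964*w^3 - 35.307*w^2 + 69.881*w - 18.88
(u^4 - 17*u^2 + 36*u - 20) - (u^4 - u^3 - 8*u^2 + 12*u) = u^3 - 9*u^2 + 24*u - 20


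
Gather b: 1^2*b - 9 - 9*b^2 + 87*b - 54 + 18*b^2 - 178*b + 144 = 9*b^2 - 90*b + 81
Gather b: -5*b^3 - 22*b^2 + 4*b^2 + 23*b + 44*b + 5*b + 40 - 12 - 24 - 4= -5*b^3 - 18*b^2 + 72*b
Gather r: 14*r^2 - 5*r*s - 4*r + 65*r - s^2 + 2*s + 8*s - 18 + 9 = 14*r^2 + r*(61 - 5*s) - s^2 + 10*s - 9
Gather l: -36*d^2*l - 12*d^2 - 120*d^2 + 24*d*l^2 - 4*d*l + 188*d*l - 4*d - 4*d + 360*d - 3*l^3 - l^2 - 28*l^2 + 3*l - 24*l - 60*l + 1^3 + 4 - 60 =-132*d^2 + 352*d - 3*l^3 + l^2*(24*d - 29) + l*(-36*d^2 + 184*d - 81) - 55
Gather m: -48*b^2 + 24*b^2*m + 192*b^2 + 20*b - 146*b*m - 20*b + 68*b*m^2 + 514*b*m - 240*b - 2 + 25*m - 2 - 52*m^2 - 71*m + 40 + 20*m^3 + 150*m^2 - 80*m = 144*b^2 - 240*b + 20*m^3 + m^2*(68*b + 98) + m*(24*b^2 + 368*b - 126) + 36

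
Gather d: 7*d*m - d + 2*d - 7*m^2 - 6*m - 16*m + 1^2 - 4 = d*(7*m + 1) - 7*m^2 - 22*m - 3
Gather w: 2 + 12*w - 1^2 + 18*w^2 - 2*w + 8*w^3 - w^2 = 8*w^3 + 17*w^2 + 10*w + 1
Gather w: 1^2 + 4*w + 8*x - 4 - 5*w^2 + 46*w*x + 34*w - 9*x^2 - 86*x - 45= -5*w^2 + w*(46*x + 38) - 9*x^2 - 78*x - 48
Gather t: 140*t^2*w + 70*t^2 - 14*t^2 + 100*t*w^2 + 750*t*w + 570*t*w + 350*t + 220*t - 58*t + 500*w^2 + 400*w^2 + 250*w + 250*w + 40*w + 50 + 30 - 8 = t^2*(140*w + 56) + t*(100*w^2 + 1320*w + 512) + 900*w^2 + 540*w + 72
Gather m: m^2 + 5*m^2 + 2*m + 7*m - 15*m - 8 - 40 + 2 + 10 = 6*m^2 - 6*m - 36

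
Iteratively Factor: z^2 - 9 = (z + 3)*(z - 3)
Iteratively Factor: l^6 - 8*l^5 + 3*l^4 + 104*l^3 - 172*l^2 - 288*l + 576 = (l + 3)*(l^5 - 11*l^4 + 36*l^3 - 4*l^2 - 160*l + 192) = (l - 4)*(l + 3)*(l^4 - 7*l^3 + 8*l^2 + 28*l - 48) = (l - 4)*(l - 2)*(l + 3)*(l^3 - 5*l^2 - 2*l + 24) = (l - 4)*(l - 3)*(l - 2)*(l + 3)*(l^2 - 2*l - 8) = (l - 4)^2*(l - 3)*(l - 2)*(l + 3)*(l + 2)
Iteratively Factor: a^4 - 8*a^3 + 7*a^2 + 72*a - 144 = (a - 4)*(a^3 - 4*a^2 - 9*a + 36) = (a - 4)*(a + 3)*(a^2 - 7*a + 12) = (a - 4)*(a - 3)*(a + 3)*(a - 4)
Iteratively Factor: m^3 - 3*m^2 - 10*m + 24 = (m - 4)*(m^2 + m - 6) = (m - 4)*(m + 3)*(m - 2)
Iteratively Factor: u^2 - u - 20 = (u + 4)*(u - 5)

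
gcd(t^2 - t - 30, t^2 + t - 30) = 1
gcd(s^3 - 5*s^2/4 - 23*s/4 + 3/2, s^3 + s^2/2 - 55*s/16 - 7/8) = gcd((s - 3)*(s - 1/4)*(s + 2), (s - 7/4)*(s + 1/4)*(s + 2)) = s + 2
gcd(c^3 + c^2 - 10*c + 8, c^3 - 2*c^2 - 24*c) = c + 4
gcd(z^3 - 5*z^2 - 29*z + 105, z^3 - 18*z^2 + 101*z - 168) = z^2 - 10*z + 21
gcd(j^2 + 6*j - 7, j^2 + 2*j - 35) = j + 7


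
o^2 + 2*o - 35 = (o - 5)*(o + 7)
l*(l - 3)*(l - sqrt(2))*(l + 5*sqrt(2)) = l^4 - 3*l^3 + 4*sqrt(2)*l^3 - 12*sqrt(2)*l^2 - 10*l^2 + 30*l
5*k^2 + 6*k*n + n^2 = (k + n)*(5*k + n)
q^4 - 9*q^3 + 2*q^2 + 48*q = q*(q - 8)*(q - 3)*(q + 2)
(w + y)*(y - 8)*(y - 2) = w*y^2 - 10*w*y + 16*w + y^3 - 10*y^2 + 16*y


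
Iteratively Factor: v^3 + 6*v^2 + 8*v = (v)*(v^2 + 6*v + 8) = v*(v + 2)*(v + 4)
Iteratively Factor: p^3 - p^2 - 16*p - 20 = (p - 5)*(p^2 + 4*p + 4) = (p - 5)*(p + 2)*(p + 2)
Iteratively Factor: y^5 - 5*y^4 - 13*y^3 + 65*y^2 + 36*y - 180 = (y + 2)*(y^4 - 7*y^3 + y^2 + 63*y - 90) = (y - 5)*(y + 2)*(y^3 - 2*y^2 - 9*y + 18) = (y - 5)*(y + 2)*(y + 3)*(y^2 - 5*y + 6) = (y - 5)*(y - 2)*(y + 2)*(y + 3)*(y - 3)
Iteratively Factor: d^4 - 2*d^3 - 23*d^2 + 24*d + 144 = (d - 4)*(d^3 + 2*d^2 - 15*d - 36) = (d - 4)*(d + 3)*(d^2 - d - 12) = (d - 4)*(d + 3)^2*(d - 4)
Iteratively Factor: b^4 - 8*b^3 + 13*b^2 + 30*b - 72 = (b + 2)*(b^3 - 10*b^2 + 33*b - 36) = (b - 3)*(b + 2)*(b^2 - 7*b + 12) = (b - 4)*(b - 3)*(b + 2)*(b - 3)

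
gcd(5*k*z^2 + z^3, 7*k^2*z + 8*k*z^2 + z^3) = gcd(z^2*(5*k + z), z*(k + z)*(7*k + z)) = z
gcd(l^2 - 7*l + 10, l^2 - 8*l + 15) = l - 5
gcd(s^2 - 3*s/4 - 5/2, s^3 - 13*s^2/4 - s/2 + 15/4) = 1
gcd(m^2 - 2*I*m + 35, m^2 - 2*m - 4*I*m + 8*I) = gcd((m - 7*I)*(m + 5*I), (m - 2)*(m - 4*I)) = 1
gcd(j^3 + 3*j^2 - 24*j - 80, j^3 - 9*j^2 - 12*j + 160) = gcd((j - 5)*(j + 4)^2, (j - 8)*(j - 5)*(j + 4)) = j^2 - j - 20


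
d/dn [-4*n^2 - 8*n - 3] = -8*n - 8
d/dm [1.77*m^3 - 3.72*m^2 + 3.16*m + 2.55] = 5.31*m^2 - 7.44*m + 3.16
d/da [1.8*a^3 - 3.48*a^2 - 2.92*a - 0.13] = 5.4*a^2 - 6.96*a - 2.92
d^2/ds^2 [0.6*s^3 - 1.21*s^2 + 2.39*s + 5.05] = 3.6*s - 2.42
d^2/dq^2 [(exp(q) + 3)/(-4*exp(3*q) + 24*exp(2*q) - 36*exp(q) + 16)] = (-4*exp(4*q) - 17*exp(3*q) + 168*exp(2*q) - 239*exp(q) - 124)*exp(q)/(4*(exp(7*q) - 16*exp(6*q) + 102*exp(5*q) - 332*exp(4*q) + 593*exp(3*q) - 588*exp(2*q) + 304*exp(q) - 64))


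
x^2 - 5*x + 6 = (x - 3)*(x - 2)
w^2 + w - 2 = (w - 1)*(w + 2)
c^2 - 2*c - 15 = (c - 5)*(c + 3)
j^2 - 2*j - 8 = (j - 4)*(j + 2)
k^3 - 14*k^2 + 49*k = k*(k - 7)^2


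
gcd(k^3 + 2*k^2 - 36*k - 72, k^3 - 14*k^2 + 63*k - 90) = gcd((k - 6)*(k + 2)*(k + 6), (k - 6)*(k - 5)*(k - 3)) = k - 6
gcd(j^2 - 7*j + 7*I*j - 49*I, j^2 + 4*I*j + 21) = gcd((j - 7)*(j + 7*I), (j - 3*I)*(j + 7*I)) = j + 7*I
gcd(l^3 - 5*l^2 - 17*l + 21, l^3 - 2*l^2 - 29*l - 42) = l^2 - 4*l - 21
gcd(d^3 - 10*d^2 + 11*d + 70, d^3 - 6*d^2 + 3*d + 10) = d - 5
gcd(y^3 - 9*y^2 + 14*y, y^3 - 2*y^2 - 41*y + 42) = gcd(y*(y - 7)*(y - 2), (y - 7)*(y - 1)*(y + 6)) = y - 7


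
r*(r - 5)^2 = r^3 - 10*r^2 + 25*r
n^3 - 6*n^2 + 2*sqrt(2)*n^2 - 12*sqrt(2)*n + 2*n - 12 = (n - 6)*(n + sqrt(2))^2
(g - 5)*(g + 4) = g^2 - g - 20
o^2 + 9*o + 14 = (o + 2)*(o + 7)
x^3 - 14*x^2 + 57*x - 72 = (x - 8)*(x - 3)^2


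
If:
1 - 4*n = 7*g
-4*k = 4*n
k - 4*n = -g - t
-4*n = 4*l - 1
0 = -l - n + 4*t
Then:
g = 19/156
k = -23/624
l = 133/624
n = 23/624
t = 1/16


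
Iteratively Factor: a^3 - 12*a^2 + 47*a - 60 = (a - 4)*(a^2 - 8*a + 15) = (a - 4)*(a - 3)*(a - 5)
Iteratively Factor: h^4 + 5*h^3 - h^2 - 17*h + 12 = (h + 4)*(h^3 + h^2 - 5*h + 3) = (h - 1)*(h + 4)*(h^2 + 2*h - 3) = (h - 1)^2*(h + 4)*(h + 3)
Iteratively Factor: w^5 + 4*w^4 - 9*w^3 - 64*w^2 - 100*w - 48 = (w + 2)*(w^4 + 2*w^3 - 13*w^2 - 38*w - 24) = (w + 1)*(w + 2)*(w^3 + w^2 - 14*w - 24) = (w + 1)*(w + 2)*(w + 3)*(w^2 - 2*w - 8) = (w - 4)*(w + 1)*(w + 2)*(w + 3)*(w + 2)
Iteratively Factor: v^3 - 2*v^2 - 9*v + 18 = (v - 3)*(v^2 + v - 6) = (v - 3)*(v + 3)*(v - 2)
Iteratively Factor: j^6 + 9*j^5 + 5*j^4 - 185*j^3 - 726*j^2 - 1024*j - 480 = (j + 1)*(j^5 + 8*j^4 - 3*j^3 - 182*j^2 - 544*j - 480) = (j + 1)*(j + 3)*(j^4 + 5*j^3 - 18*j^2 - 128*j - 160) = (j - 5)*(j + 1)*(j + 3)*(j^3 + 10*j^2 + 32*j + 32) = (j - 5)*(j + 1)*(j + 3)*(j + 4)*(j^2 + 6*j + 8) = (j - 5)*(j + 1)*(j + 2)*(j + 3)*(j + 4)*(j + 4)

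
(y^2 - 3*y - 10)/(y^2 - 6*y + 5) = (y + 2)/(y - 1)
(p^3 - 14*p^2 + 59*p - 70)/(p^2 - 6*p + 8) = (p^2 - 12*p + 35)/(p - 4)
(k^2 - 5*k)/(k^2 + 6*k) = (k - 5)/(k + 6)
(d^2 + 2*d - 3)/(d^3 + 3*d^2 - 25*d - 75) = (d - 1)/(d^2 - 25)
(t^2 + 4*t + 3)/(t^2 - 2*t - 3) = (t + 3)/(t - 3)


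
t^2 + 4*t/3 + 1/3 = (t + 1/3)*(t + 1)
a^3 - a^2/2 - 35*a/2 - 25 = (a - 5)*(a + 2)*(a + 5/2)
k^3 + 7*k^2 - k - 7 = (k - 1)*(k + 1)*(k + 7)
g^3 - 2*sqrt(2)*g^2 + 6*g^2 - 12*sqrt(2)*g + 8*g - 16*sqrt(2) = (g + 2)*(g + 4)*(g - 2*sqrt(2))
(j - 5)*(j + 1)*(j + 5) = j^3 + j^2 - 25*j - 25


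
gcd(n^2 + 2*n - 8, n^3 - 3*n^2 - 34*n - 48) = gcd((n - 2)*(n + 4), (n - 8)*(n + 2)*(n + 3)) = 1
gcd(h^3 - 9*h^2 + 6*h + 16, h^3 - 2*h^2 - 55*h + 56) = h - 8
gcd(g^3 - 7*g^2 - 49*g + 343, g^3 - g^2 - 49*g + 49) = g^2 - 49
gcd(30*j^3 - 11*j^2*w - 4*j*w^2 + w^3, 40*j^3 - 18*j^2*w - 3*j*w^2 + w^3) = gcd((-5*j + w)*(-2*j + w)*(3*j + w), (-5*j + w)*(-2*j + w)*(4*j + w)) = 10*j^2 - 7*j*w + w^2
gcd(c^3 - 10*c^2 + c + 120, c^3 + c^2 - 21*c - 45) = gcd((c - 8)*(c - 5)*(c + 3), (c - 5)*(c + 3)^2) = c^2 - 2*c - 15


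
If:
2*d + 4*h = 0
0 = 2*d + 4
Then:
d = -2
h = 1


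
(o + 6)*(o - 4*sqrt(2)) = o^2 - 4*sqrt(2)*o + 6*o - 24*sqrt(2)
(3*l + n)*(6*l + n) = 18*l^2 + 9*l*n + n^2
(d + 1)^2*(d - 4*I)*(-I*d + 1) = -I*d^4 - 3*d^3 - 2*I*d^3 - 6*d^2 - 5*I*d^2 - 3*d - 8*I*d - 4*I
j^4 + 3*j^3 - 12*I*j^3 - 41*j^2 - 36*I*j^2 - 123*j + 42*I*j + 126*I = (j + 3)*(j - 7*I)*(j - 3*I)*(j - 2*I)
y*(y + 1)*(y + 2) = y^3 + 3*y^2 + 2*y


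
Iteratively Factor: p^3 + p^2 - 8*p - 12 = (p + 2)*(p^2 - p - 6) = (p + 2)^2*(p - 3)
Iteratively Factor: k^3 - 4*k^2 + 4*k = (k - 2)*(k^2 - 2*k) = (k - 2)^2*(k)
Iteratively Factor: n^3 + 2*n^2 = (n + 2)*(n^2) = n*(n + 2)*(n)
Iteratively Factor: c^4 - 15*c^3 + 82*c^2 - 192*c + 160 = (c - 4)*(c^3 - 11*c^2 + 38*c - 40) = (c - 4)^2*(c^2 - 7*c + 10) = (c - 4)^2*(c - 2)*(c - 5)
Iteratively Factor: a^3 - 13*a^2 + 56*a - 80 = (a - 5)*(a^2 - 8*a + 16) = (a - 5)*(a - 4)*(a - 4)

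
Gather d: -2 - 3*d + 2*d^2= 2*d^2 - 3*d - 2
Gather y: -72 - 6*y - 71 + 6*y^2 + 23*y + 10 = 6*y^2 + 17*y - 133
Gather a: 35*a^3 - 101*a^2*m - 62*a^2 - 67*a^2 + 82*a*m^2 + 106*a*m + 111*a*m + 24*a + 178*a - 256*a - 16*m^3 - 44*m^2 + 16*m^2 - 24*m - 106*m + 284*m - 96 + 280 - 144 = 35*a^3 + a^2*(-101*m - 129) + a*(82*m^2 + 217*m - 54) - 16*m^3 - 28*m^2 + 154*m + 40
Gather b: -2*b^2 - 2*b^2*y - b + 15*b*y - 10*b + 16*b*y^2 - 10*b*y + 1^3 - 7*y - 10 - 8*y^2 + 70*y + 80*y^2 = b^2*(-2*y - 2) + b*(16*y^2 + 5*y - 11) + 72*y^2 + 63*y - 9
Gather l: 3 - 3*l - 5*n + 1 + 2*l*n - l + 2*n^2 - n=l*(2*n - 4) + 2*n^2 - 6*n + 4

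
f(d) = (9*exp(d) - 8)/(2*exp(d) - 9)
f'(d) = 9*exp(d)/(2*exp(d) - 9) - 2*(9*exp(d) - 8)*exp(d)/(2*exp(d) - 9)^2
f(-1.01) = 0.57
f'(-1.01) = -0.35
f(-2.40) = 0.81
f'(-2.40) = -0.08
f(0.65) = -1.79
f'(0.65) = -4.66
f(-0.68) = 0.43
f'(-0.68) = -0.52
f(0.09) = -0.27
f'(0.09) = -1.53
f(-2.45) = 0.82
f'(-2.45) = -0.07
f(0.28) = -0.62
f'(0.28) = -2.13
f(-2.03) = 0.78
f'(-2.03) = -0.11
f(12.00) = 4.50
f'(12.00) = 0.00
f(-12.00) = 0.89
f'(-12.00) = 0.00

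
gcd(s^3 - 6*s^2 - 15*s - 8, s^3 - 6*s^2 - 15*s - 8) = s^3 - 6*s^2 - 15*s - 8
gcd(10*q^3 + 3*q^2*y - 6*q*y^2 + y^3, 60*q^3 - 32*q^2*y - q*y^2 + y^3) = 10*q^2 - 7*q*y + y^2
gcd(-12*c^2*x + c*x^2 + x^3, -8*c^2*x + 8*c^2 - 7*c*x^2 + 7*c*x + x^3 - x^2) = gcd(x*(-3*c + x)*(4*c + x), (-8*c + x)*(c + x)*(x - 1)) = 1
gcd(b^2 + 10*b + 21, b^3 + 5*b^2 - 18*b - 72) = b + 3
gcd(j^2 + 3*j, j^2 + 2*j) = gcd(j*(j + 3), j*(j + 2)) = j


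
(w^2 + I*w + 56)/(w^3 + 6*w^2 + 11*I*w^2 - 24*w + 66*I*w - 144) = (w - 7*I)/(w^2 + 3*w*(2 + I) + 18*I)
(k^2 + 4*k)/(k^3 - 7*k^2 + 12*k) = (k + 4)/(k^2 - 7*k + 12)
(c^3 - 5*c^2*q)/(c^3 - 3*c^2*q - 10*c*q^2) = c/(c + 2*q)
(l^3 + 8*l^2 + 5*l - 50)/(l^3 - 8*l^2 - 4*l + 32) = (l^2 + 10*l + 25)/(l^2 - 6*l - 16)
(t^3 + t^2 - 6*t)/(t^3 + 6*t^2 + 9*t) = (t - 2)/(t + 3)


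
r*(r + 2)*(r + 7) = r^3 + 9*r^2 + 14*r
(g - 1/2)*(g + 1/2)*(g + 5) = g^3 + 5*g^2 - g/4 - 5/4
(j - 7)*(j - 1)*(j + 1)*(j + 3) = j^4 - 4*j^3 - 22*j^2 + 4*j + 21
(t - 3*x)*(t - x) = t^2 - 4*t*x + 3*x^2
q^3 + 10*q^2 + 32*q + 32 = (q + 2)*(q + 4)^2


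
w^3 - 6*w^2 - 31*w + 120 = (w - 8)*(w - 3)*(w + 5)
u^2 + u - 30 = (u - 5)*(u + 6)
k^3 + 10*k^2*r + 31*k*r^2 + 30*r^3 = (k + 2*r)*(k + 3*r)*(k + 5*r)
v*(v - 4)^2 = v^3 - 8*v^2 + 16*v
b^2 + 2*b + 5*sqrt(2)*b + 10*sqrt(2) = (b + 2)*(b + 5*sqrt(2))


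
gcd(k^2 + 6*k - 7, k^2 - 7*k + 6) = k - 1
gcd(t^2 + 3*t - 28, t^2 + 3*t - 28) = t^2 + 3*t - 28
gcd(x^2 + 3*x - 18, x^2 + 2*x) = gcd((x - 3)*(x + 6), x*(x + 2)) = 1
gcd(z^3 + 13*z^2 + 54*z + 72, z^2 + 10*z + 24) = z^2 + 10*z + 24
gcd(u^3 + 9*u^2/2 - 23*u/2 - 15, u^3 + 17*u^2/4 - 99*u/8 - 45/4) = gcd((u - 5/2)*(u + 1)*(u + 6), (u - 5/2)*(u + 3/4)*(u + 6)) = u^2 + 7*u/2 - 15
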